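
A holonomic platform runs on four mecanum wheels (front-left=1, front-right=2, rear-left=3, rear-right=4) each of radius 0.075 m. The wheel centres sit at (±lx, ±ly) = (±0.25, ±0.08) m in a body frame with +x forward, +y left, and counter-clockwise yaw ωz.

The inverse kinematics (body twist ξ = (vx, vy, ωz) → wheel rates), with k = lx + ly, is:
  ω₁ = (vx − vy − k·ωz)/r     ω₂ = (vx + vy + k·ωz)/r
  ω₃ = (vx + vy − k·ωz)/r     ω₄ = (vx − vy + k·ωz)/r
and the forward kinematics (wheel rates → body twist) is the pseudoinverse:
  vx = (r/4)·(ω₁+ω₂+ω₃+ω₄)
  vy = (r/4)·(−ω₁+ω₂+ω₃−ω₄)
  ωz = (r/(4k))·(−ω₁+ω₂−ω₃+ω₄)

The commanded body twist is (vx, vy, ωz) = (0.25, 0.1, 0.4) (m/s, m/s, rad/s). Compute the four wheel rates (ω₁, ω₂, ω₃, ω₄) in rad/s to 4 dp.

k = lx + ly = 0.25 + 0.08 = 0.3300;  k·ωz = 0.3300·0.4 = 0.1320
ω₁ (FL) = (vx − vy − k·ωz)/r = 0.0180/0.075 = 0.2400
ω₂ (FR) = (vx + vy + k·ωz)/r = 0.4820/0.075 = 6.4267
ω₃ (RL) = (vx + vy − k·ωz)/r = 0.2180/0.075 = 2.9067
ω₄ (RR) = (vx − vy + k·ωz)/r = 0.2820/0.075 = 3.7600

(0.2400, 6.4267, 2.9067, 3.7600)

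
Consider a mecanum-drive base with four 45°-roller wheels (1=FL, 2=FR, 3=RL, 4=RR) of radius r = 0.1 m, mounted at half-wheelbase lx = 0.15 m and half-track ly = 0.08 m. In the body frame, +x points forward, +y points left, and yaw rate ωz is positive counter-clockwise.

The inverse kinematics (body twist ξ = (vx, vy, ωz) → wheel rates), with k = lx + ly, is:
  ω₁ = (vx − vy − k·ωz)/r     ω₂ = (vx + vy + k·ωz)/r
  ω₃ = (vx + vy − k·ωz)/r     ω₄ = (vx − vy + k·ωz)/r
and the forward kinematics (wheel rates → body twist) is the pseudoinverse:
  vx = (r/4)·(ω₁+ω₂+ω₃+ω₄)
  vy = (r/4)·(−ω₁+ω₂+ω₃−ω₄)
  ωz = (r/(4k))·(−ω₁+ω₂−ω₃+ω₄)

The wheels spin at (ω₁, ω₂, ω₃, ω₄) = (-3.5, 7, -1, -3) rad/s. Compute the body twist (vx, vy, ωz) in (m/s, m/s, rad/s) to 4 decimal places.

k = lx + ly = 0.15 + 0.08 = 0.2300
ω₁+ω₂+ω₃+ω₄ = -0.5000  →  vx = (0.1/4)·-0.5000 = -0.0125
−ω₁+ω₂+ω₃−ω₄ = 12.5000  →  vy = (0.1/4)·12.5000 = 0.3125
−ω₁+ω₂−ω₃+ω₄ = 8.5000  →  ωz = (0.1/0.9200)·8.5000 = 0.9239

(-0.0125, 0.3125, 0.9239)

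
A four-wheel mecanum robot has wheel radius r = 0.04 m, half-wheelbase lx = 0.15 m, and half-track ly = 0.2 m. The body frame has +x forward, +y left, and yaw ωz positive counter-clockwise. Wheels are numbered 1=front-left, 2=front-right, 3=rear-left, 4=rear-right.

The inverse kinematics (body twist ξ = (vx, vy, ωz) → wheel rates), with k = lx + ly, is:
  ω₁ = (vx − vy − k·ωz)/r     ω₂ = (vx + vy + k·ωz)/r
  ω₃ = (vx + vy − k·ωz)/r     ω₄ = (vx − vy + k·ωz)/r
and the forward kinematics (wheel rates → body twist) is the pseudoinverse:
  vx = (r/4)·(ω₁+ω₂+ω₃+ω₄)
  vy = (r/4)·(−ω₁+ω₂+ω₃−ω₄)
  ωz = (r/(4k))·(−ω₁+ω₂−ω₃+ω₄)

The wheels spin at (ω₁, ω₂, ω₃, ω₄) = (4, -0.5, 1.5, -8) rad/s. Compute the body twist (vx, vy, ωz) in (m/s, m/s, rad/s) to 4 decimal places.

k = lx + ly = 0.15 + 0.2 = 0.3500
ω₁+ω₂+ω₃+ω₄ = -3.0000  →  vx = (0.04/4)·-3.0000 = -0.0300
−ω₁+ω₂+ω₃−ω₄ = 5.0000  →  vy = (0.04/4)·5.0000 = 0.0500
−ω₁+ω₂−ω₃+ω₄ = -14.0000  →  ωz = (0.04/1.4000)·-14.0000 = -0.4000

(-0.0300, 0.0500, -0.4000)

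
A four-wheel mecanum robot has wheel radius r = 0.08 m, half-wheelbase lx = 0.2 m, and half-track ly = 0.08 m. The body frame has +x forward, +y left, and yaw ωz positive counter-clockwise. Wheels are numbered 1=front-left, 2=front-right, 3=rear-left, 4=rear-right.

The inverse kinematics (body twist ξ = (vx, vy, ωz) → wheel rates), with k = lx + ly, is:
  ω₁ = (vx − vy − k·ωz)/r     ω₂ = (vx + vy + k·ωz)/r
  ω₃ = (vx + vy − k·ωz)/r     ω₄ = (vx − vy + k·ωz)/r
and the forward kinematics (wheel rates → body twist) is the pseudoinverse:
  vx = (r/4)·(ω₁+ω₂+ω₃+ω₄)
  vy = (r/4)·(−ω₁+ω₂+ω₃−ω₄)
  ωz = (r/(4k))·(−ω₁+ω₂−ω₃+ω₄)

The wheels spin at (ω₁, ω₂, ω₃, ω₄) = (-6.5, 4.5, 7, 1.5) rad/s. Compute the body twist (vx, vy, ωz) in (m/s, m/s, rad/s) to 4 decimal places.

(0.1300, 0.3300, 0.3929)

k = lx + ly = 0.2 + 0.08 = 0.2800
ω₁+ω₂+ω₃+ω₄ = 6.5000  →  vx = (0.08/4)·6.5000 = 0.1300
−ω₁+ω₂+ω₃−ω₄ = 16.5000  →  vy = (0.08/4)·16.5000 = 0.3300
−ω₁+ω₂−ω₃+ω₄ = 5.5000  →  ωz = (0.08/1.1200)·5.5000 = 0.3929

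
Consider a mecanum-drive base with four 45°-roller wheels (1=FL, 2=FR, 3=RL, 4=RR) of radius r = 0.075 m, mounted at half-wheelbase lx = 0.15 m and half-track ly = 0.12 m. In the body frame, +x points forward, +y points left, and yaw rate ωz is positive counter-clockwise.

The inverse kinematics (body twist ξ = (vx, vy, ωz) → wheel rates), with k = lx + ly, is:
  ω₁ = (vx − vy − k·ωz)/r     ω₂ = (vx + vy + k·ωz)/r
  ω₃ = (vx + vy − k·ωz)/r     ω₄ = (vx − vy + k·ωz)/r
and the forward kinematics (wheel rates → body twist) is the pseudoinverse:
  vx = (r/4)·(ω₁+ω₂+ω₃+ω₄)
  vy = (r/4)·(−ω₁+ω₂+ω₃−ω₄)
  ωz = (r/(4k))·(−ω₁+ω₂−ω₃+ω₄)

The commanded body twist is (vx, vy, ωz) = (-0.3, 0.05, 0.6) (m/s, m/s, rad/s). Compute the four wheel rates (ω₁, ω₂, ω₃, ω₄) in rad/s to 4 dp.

k = lx + ly = 0.15 + 0.12 = 0.2700;  k·ωz = 0.2700·0.6 = 0.1620
ω₁ (FL) = (vx − vy − k·ωz)/r = -0.5120/0.075 = -6.8267
ω₂ (FR) = (vx + vy + k·ωz)/r = -0.0880/0.075 = -1.1733
ω₃ (RL) = (vx + vy − k·ωz)/r = -0.4120/0.075 = -5.4933
ω₄ (RR) = (vx − vy + k·ωz)/r = -0.1880/0.075 = -2.5067

(-6.8267, -1.1733, -5.4933, -2.5067)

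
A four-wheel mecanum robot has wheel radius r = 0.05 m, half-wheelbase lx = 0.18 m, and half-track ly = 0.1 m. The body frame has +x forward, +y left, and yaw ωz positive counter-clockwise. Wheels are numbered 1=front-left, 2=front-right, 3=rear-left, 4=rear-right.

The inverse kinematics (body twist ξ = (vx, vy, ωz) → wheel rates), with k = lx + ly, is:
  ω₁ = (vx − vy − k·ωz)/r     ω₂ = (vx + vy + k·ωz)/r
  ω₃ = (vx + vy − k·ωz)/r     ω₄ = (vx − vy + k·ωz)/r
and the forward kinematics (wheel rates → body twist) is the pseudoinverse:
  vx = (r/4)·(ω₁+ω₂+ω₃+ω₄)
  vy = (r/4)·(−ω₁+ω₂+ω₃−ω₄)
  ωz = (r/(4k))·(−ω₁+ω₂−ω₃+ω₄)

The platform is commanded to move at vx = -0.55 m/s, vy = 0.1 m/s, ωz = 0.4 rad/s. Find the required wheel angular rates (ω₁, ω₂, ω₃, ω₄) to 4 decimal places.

k = lx + ly = 0.18 + 0.1 = 0.2800;  k·ωz = 0.2800·0.4 = 0.1120
ω₁ (FL) = (vx − vy − k·ωz)/r = -0.7620/0.05 = -15.2400
ω₂ (FR) = (vx + vy + k·ωz)/r = -0.3380/0.05 = -6.7600
ω₃ (RL) = (vx + vy − k·ωz)/r = -0.5620/0.05 = -11.2400
ω₄ (RR) = (vx − vy + k·ωz)/r = -0.5380/0.05 = -10.7600

(-15.2400, -6.7600, -11.2400, -10.7600)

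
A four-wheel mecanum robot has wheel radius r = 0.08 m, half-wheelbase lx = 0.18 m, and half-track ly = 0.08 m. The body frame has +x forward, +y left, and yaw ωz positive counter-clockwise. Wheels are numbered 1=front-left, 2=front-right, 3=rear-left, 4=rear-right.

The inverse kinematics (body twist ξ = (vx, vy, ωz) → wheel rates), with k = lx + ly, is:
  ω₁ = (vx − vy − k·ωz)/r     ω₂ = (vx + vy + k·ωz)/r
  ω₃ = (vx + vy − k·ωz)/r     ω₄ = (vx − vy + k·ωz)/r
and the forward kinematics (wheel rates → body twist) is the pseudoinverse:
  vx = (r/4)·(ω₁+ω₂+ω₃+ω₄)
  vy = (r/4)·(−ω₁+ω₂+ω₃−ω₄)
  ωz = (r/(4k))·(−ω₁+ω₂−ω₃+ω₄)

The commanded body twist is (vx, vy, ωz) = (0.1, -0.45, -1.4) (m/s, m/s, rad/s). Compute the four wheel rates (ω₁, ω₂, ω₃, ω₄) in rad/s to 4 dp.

(11.4250, -8.9250, 0.1750, 2.3250)

k = lx + ly = 0.18 + 0.08 = 0.2600;  k·ωz = 0.2600·-1.4 = -0.3640
ω₁ (FL) = (vx − vy − k·ωz)/r = 0.9140/0.08 = 11.4250
ω₂ (FR) = (vx + vy + k·ωz)/r = -0.7140/0.08 = -8.9250
ω₃ (RL) = (vx + vy − k·ωz)/r = 0.0140/0.08 = 0.1750
ω₄ (RR) = (vx − vy + k·ωz)/r = 0.1860/0.08 = 2.3250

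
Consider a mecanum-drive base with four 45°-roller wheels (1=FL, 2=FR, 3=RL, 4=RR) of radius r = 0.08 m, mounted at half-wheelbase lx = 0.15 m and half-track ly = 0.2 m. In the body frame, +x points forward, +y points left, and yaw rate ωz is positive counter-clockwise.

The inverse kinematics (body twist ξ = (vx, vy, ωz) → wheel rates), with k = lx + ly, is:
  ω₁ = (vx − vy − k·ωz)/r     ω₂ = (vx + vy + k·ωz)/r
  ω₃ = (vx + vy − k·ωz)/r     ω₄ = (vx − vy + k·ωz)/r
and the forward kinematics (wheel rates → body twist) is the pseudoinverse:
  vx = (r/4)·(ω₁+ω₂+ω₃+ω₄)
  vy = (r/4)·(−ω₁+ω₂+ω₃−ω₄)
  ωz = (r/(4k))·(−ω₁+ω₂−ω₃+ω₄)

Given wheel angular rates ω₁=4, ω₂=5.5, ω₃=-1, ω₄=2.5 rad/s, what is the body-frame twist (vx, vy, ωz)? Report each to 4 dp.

k = lx + ly = 0.15 + 0.2 = 0.3500
ω₁+ω₂+ω₃+ω₄ = 11.0000  →  vx = (0.08/4)·11.0000 = 0.2200
−ω₁+ω₂+ω₃−ω₄ = -2.0000  →  vy = (0.08/4)·-2.0000 = -0.0400
−ω₁+ω₂−ω₃+ω₄ = 5.0000  →  ωz = (0.08/1.4000)·5.0000 = 0.2857

(0.2200, -0.0400, 0.2857)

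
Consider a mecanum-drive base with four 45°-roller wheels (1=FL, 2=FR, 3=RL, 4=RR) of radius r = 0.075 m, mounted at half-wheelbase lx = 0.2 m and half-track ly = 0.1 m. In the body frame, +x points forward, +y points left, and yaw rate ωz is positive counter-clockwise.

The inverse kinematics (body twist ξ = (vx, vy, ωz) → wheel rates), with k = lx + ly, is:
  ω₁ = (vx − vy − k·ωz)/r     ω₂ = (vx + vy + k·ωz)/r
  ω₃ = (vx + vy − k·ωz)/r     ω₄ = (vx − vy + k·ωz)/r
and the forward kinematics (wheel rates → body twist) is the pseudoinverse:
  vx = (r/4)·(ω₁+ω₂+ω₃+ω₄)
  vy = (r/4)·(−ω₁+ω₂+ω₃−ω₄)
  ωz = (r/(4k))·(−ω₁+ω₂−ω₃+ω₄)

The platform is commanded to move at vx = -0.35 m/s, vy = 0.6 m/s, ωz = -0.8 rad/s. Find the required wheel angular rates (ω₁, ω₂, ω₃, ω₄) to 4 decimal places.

k = lx + ly = 0.2 + 0.1 = 0.3000;  k·ωz = 0.3000·-0.8 = -0.2400
ω₁ (FL) = (vx − vy − k·ωz)/r = -0.7100/0.075 = -9.4667
ω₂ (FR) = (vx + vy + k·ωz)/r = 0.0100/0.075 = 0.1333
ω₃ (RL) = (vx + vy − k·ωz)/r = 0.4900/0.075 = 6.5333
ω₄ (RR) = (vx − vy + k·ωz)/r = -1.1900/0.075 = -15.8667

(-9.4667, 0.1333, 6.5333, -15.8667)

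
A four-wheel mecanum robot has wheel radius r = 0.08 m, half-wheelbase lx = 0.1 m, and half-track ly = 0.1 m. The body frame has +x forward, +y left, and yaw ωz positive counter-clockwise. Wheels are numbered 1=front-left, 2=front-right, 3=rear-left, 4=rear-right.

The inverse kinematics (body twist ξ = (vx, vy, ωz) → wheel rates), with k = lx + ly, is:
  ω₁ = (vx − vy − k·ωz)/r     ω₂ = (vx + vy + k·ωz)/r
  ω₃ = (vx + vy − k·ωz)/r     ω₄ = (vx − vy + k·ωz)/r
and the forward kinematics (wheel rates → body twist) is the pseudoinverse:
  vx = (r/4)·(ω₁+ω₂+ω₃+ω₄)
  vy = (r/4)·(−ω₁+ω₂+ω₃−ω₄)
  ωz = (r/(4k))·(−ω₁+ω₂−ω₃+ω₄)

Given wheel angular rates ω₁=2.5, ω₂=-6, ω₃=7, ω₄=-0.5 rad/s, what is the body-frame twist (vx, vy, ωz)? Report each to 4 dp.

(0.0600, -0.0200, -1.6000)

k = lx + ly = 0.1 + 0.1 = 0.2000
ω₁+ω₂+ω₃+ω₄ = 3.0000  →  vx = (0.08/4)·3.0000 = 0.0600
−ω₁+ω₂+ω₃−ω₄ = -1.0000  →  vy = (0.08/4)·-1.0000 = -0.0200
−ω₁+ω₂−ω₃+ω₄ = -16.0000  →  ωz = (0.08/0.8000)·-16.0000 = -1.6000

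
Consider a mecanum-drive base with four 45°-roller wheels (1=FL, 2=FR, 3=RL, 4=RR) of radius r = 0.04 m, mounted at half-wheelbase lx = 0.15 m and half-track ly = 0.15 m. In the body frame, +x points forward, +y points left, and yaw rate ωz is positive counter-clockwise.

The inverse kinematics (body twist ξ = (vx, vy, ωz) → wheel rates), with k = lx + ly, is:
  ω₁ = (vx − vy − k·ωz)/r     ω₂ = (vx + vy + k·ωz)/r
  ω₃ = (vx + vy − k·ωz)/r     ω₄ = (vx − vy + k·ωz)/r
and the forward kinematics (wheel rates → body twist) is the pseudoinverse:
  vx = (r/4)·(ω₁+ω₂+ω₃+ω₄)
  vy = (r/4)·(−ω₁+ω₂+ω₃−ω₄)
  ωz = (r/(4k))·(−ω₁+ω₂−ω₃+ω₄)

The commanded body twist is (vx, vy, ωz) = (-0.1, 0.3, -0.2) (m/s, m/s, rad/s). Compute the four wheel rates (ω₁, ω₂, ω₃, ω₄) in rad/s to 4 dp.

k = lx + ly = 0.15 + 0.15 = 0.3000;  k·ωz = 0.3000·-0.2 = -0.0600
ω₁ (FL) = (vx − vy − k·ωz)/r = -0.3400/0.04 = -8.5000
ω₂ (FR) = (vx + vy + k·ωz)/r = 0.1400/0.04 = 3.5000
ω₃ (RL) = (vx + vy − k·ωz)/r = 0.2600/0.04 = 6.5000
ω₄ (RR) = (vx − vy + k·ωz)/r = -0.4600/0.04 = -11.5000

(-8.5000, 3.5000, 6.5000, -11.5000)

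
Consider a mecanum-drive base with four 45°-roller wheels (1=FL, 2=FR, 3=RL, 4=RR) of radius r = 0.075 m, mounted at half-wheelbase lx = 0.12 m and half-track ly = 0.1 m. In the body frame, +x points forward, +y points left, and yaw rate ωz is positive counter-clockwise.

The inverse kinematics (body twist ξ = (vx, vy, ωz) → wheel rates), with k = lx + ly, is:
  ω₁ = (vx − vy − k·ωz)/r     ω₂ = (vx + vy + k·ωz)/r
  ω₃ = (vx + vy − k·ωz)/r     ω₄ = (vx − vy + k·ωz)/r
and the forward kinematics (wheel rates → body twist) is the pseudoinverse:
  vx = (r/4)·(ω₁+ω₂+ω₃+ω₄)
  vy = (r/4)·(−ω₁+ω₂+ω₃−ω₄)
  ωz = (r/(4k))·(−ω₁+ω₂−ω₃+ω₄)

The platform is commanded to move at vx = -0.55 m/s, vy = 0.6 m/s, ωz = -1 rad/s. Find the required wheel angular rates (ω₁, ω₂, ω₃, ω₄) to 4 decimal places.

(-12.4000, -2.2667, 3.6000, -18.2667)

k = lx + ly = 0.12 + 0.1 = 0.2200;  k·ωz = 0.2200·-1 = -0.2200
ω₁ (FL) = (vx − vy − k·ωz)/r = -0.9300/0.075 = -12.4000
ω₂ (FR) = (vx + vy + k·ωz)/r = -0.1700/0.075 = -2.2667
ω₃ (RL) = (vx + vy − k·ωz)/r = 0.2700/0.075 = 3.6000
ω₄ (RR) = (vx − vy + k·ωz)/r = -1.3700/0.075 = -18.2667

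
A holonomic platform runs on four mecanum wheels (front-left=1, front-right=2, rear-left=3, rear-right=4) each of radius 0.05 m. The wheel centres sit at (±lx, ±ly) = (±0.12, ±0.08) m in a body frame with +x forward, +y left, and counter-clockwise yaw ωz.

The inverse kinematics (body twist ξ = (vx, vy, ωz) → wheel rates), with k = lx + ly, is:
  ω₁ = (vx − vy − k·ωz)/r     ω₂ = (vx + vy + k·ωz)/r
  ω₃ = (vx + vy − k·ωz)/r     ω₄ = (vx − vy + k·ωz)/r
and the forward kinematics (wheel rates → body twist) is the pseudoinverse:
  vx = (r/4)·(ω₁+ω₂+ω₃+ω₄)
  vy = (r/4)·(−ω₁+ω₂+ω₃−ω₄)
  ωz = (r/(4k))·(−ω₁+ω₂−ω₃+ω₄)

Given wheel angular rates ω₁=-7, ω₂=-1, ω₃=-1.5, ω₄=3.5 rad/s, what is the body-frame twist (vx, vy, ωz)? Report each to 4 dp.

k = lx + ly = 0.12 + 0.08 = 0.2000
ω₁+ω₂+ω₃+ω₄ = -6.0000  →  vx = (0.05/4)·-6.0000 = -0.0750
−ω₁+ω₂+ω₃−ω₄ = 1.0000  →  vy = (0.05/4)·1.0000 = 0.0125
−ω₁+ω₂−ω₃+ω₄ = 11.0000  →  ωz = (0.05/0.8000)·11.0000 = 0.6875

(-0.0750, 0.0125, 0.6875)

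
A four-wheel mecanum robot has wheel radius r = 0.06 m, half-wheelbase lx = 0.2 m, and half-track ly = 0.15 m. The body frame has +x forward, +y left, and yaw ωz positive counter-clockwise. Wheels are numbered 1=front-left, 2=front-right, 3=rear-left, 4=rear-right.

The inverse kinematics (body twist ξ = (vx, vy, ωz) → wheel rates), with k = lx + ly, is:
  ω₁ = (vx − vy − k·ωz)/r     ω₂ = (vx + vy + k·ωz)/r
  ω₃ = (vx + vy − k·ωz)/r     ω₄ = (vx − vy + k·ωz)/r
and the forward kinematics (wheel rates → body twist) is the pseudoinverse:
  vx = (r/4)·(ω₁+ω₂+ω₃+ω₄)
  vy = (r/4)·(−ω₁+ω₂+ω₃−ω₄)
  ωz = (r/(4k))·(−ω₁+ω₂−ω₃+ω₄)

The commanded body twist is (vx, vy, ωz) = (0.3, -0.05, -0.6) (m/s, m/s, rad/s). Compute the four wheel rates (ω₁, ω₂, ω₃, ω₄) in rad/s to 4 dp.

k = lx + ly = 0.2 + 0.15 = 0.3500;  k·ωz = 0.3500·-0.6 = -0.2100
ω₁ (FL) = (vx − vy − k·ωz)/r = 0.5600/0.06 = 9.3333
ω₂ (FR) = (vx + vy + k·ωz)/r = 0.0400/0.06 = 0.6667
ω₃ (RL) = (vx + vy − k·ωz)/r = 0.4600/0.06 = 7.6667
ω₄ (RR) = (vx − vy + k·ωz)/r = 0.1400/0.06 = 2.3333

(9.3333, 0.6667, 7.6667, 2.3333)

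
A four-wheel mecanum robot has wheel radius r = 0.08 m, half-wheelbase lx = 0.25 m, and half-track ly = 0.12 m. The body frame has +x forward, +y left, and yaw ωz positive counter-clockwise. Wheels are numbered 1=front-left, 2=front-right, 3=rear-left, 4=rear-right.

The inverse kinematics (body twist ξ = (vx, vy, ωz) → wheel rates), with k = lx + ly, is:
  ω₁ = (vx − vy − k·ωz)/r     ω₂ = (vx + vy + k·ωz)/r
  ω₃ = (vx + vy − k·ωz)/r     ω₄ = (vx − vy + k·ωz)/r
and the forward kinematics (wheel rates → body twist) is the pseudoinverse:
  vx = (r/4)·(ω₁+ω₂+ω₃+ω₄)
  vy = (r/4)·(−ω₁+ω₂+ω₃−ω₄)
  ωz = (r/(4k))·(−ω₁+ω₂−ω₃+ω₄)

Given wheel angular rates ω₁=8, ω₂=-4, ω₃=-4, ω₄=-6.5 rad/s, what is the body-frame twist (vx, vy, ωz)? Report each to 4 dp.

k = lx + ly = 0.25 + 0.12 = 0.3700
ω₁+ω₂+ω₃+ω₄ = -6.5000  →  vx = (0.08/4)·-6.5000 = -0.1300
−ω₁+ω₂+ω₃−ω₄ = -9.5000  →  vy = (0.08/4)·-9.5000 = -0.1900
−ω₁+ω₂−ω₃+ω₄ = -14.5000  →  ωz = (0.08/1.4800)·-14.5000 = -0.7838

(-0.1300, -0.1900, -0.7838)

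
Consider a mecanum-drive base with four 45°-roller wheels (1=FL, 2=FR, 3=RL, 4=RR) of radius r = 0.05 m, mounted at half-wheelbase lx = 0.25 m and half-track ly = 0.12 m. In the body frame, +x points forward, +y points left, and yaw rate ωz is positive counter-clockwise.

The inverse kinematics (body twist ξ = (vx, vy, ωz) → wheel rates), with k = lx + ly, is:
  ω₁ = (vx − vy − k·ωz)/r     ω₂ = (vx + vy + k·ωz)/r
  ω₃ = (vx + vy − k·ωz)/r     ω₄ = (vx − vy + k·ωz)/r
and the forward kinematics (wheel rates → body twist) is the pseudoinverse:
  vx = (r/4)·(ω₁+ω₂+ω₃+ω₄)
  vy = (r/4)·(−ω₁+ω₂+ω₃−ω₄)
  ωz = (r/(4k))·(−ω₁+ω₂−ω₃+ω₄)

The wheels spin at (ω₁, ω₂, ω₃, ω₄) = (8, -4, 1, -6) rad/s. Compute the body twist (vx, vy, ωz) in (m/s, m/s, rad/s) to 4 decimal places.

k = lx + ly = 0.25 + 0.12 = 0.3700
ω₁+ω₂+ω₃+ω₄ = -1.0000  →  vx = (0.05/4)·-1.0000 = -0.0125
−ω₁+ω₂+ω₃−ω₄ = -5.0000  →  vy = (0.05/4)·-5.0000 = -0.0625
−ω₁+ω₂−ω₃+ω₄ = -19.0000  →  ωz = (0.05/1.4800)·-19.0000 = -0.6419

(-0.0125, -0.0625, -0.6419)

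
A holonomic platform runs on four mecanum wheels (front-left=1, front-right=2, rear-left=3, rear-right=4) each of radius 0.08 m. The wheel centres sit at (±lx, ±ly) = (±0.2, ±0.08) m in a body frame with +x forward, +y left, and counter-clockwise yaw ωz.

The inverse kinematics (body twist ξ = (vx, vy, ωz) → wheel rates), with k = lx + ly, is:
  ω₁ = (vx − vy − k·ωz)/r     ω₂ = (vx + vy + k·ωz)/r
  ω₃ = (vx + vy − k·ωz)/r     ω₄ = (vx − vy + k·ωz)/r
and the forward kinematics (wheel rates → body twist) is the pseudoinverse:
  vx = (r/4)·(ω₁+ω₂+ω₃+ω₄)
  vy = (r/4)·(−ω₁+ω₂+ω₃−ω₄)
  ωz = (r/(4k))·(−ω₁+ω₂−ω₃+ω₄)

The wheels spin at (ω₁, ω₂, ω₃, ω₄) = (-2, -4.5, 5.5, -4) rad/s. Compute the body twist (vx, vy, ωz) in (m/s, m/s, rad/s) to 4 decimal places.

k = lx + ly = 0.2 + 0.08 = 0.2800
ω₁+ω₂+ω₃+ω₄ = -5.0000  →  vx = (0.08/4)·-5.0000 = -0.1000
−ω₁+ω₂+ω₃−ω₄ = 7.0000  →  vy = (0.08/4)·7.0000 = 0.1400
−ω₁+ω₂−ω₃+ω₄ = -12.0000  →  ωz = (0.08/1.1200)·-12.0000 = -0.8571

(-0.1000, 0.1400, -0.8571)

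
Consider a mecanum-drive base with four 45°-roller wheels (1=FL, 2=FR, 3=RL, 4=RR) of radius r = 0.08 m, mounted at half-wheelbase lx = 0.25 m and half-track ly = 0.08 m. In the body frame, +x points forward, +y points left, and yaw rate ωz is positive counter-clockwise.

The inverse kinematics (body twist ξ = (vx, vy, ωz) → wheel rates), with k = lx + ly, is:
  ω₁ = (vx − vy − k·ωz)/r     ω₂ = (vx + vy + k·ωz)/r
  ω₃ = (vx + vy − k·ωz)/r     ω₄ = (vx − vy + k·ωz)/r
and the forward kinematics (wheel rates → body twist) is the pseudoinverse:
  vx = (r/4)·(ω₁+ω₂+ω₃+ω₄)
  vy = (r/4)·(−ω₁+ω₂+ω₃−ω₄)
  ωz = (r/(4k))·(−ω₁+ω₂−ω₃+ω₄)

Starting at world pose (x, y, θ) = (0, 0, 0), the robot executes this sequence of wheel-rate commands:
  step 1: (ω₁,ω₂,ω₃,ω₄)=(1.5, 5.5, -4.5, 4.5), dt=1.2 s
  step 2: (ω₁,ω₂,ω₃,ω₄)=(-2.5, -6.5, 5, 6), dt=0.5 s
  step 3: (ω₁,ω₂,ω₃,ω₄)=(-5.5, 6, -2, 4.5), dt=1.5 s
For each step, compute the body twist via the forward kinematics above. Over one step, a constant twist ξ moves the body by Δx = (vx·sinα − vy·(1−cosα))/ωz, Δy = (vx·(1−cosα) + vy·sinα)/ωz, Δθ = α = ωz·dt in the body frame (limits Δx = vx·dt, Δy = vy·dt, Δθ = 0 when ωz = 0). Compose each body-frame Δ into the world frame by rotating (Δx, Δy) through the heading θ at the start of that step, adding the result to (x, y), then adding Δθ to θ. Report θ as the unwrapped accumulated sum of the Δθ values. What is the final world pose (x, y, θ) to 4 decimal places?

(0.1070, 0.0216, 2.4909)

step 1: ξ=(vx,vy,ωz)=(0.1400, -0.1000, 0.7879), dt=1.2 → body Δ=(0.1967, -0.0292, 0.9455) → world pose (0.1967, -0.0292, 0.9455)
step 2: ξ=(vx,vy,ωz)=(0.0400, -0.1000, -0.1818), dt=0.5 → body Δ=(0.0177, -0.0508, -0.0909) → world pose (0.2483, -0.0446, 0.8545)
step 3: ξ=(vx,vy,ωz)=(0.0600, 0.1000, 1.0909), dt=1.5 → body Δ=(-0.0428, 0.1501, 1.6364) → world pose (0.1070, 0.0216, 2.4909)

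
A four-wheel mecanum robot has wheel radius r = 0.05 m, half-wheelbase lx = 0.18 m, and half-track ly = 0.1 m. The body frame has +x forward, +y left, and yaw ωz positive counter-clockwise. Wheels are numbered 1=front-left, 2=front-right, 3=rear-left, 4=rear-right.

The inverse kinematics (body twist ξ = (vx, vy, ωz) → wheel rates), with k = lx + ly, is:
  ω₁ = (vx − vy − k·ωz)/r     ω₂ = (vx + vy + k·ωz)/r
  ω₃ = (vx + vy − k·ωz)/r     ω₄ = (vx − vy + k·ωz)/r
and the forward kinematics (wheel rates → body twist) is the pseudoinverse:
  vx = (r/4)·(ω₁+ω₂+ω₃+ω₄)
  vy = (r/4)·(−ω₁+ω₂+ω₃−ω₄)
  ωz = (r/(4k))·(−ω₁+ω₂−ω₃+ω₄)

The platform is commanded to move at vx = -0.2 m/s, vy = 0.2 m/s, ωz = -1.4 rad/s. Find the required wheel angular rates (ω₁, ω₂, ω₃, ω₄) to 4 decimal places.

k = lx + ly = 0.18 + 0.1 = 0.2800;  k·ωz = 0.2800·-1.4 = -0.3920
ω₁ (FL) = (vx − vy − k·ωz)/r = -0.0080/0.05 = -0.1600
ω₂ (FR) = (vx + vy + k·ωz)/r = -0.3920/0.05 = -7.8400
ω₃ (RL) = (vx + vy − k·ωz)/r = 0.3920/0.05 = 7.8400
ω₄ (RR) = (vx − vy + k·ωz)/r = -0.7920/0.05 = -15.8400

(-0.1600, -7.8400, 7.8400, -15.8400)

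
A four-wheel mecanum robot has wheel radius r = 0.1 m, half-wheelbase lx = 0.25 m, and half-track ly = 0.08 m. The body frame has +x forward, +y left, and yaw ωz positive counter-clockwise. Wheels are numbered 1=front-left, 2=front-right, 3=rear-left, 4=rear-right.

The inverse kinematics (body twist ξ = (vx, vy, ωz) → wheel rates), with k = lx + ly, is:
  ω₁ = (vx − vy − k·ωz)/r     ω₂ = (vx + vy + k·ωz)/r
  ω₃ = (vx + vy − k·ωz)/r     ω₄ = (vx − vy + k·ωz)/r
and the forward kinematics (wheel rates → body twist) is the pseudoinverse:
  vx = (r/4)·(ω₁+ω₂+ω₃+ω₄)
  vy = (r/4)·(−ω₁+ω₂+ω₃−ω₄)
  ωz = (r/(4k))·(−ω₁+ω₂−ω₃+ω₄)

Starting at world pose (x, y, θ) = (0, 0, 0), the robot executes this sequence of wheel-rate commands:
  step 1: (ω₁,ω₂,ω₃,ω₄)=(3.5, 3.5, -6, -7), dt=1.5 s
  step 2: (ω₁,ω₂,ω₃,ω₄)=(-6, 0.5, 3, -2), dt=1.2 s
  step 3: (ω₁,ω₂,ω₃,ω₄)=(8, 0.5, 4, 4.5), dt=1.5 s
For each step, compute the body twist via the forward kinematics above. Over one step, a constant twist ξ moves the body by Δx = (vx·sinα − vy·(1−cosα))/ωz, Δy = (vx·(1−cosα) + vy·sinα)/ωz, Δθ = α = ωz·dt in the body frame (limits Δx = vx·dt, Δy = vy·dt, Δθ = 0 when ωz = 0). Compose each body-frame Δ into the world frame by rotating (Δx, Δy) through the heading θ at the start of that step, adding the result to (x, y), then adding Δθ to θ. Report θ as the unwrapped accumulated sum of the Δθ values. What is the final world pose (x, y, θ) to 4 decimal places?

step 1: ξ=(vx,vy,ωz)=(-0.1500, 0.0250, -0.0758), dt=1.5 → body Δ=(-0.2224, 0.0502, -0.1136) → world pose (-0.2224, 0.0502, -0.1136)
step 2: ξ=(vx,vy,ωz)=(-0.1125, 0.2875, 0.1136), dt=1.2 → body Δ=(-0.1581, 0.3347, 0.1364) → world pose (-0.3415, 0.4007, 0.0227)
step 3: ξ=(vx,vy,ωz)=(0.4250, -0.2000, -0.5303), dt=1.5 → body Δ=(0.4592, -0.5098, -0.7955) → world pose (0.1292, -0.0985, -0.7727)

(0.1292, -0.0985, -0.7727)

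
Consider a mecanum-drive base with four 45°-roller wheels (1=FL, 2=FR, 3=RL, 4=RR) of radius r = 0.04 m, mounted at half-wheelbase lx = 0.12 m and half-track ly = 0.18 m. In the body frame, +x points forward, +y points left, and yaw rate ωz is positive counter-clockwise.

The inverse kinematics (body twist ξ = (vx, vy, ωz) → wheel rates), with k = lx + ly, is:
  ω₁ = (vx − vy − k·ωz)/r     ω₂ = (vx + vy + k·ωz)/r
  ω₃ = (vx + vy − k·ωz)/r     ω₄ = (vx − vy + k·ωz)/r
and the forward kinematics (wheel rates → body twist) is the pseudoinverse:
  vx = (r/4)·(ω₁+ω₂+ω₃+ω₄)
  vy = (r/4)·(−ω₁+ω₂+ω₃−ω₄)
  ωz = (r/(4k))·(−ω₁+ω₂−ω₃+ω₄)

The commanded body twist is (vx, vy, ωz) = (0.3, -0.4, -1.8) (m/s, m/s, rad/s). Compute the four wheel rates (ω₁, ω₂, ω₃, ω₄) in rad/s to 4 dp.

(31.0000, -16.0000, 11.0000, 4.0000)

k = lx + ly = 0.12 + 0.18 = 0.3000;  k·ωz = 0.3000·-1.8 = -0.5400
ω₁ (FL) = (vx − vy − k·ωz)/r = 1.2400/0.04 = 31.0000
ω₂ (FR) = (vx + vy + k·ωz)/r = -0.6400/0.04 = -16.0000
ω₃ (RL) = (vx + vy − k·ωz)/r = 0.4400/0.04 = 11.0000
ω₄ (RR) = (vx − vy + k·ωz)/r = 0.1600/0.04 = 4.0000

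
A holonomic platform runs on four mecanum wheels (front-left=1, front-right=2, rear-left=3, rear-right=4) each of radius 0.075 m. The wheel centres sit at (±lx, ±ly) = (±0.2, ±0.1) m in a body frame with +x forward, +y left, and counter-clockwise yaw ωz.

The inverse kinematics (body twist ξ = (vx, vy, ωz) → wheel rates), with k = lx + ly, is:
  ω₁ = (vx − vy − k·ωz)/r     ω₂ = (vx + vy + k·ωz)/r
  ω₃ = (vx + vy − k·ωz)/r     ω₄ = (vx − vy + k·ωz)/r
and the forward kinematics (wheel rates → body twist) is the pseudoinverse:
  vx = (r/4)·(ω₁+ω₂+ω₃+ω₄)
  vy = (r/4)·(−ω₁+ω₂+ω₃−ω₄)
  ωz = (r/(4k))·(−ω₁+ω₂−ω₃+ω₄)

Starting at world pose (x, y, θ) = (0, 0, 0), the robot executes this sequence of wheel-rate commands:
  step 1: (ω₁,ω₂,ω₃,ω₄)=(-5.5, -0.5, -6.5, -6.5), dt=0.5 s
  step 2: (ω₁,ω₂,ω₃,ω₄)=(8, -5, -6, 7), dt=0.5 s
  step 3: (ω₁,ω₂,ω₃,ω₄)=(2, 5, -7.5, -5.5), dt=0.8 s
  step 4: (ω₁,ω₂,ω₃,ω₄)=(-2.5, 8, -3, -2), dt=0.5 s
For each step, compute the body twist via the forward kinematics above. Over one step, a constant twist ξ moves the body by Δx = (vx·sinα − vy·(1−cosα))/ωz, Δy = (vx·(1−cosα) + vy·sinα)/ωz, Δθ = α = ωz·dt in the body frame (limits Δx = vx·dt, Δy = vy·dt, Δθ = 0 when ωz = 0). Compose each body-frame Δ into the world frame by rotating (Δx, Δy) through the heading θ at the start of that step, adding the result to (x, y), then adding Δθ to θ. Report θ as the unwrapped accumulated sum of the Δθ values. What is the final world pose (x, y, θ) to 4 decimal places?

(-0.2416, -0.1363, 0.7656)

step 1: ξ=(vx,vy,ωz)=(-0.3563, 0.0938, 0.3125), dt=0.5 → body Δ=(-0.1811, 0.0328, 0.1562) → world pose (-0.1811, 0.0328, 0.1562)
step 2: ξ=(vx,vy,ωz)=(0.0750, -0.4875, 0.0000), dt=0.5 → body Δ=(0.0375, -0.2437, 0.0000) → world pose (-0.1061, -0.2021, 0.1562)
step 3: ξ=(vx,vy,ωz)=(-0.1125, 0.0187, 0.3125), dt=0.8 → body Δ=(-0.0909, 0.0037, 0.2500) → world pose (-0.1965, -0.2127, 0.4062)
step 4: ξ=(vx,vy,ωz)=(0.0094, 0.1781, 0.7187), dt=0.5 → body Δ=(-0.0112, 0.0880, 0.3594) → world pose (-0.2416, -0.1363, 0.7656)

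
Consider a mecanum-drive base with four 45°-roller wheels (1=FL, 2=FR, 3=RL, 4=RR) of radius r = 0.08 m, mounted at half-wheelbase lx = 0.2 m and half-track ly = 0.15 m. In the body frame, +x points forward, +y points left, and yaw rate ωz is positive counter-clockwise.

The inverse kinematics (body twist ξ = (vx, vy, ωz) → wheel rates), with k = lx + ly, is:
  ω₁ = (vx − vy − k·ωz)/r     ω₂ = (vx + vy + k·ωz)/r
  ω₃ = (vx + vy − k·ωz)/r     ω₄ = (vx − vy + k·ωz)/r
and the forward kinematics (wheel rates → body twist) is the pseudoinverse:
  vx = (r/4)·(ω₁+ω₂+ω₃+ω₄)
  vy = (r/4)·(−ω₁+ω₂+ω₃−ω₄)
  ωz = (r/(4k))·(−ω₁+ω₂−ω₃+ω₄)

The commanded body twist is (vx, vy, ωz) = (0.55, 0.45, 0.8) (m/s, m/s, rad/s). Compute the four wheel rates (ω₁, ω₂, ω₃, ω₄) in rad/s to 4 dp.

(-2.2500, 16.0000, 9.0000, 4.7500)

k = lx + ly = 0.2 + 0.15 = 0.3500;  k·ωz = 0.3500·0.8 = 0.2800
ω₁ (FL) = (vx − vy − k·ωz)/r = -0.1800/0.08 = -2.2500
ω₂ (FR) = (vx + vy + k·ωz)/r = 1.2800/0.08 = 16.0000
ω₃ (RL) = (vx + vy − k·ωz)/r = 0.7200/0.08 = 9.0000
ω₄ (RR) = (vx − vy + k·ωz)/r = 0.3800/0.08 = 4.7500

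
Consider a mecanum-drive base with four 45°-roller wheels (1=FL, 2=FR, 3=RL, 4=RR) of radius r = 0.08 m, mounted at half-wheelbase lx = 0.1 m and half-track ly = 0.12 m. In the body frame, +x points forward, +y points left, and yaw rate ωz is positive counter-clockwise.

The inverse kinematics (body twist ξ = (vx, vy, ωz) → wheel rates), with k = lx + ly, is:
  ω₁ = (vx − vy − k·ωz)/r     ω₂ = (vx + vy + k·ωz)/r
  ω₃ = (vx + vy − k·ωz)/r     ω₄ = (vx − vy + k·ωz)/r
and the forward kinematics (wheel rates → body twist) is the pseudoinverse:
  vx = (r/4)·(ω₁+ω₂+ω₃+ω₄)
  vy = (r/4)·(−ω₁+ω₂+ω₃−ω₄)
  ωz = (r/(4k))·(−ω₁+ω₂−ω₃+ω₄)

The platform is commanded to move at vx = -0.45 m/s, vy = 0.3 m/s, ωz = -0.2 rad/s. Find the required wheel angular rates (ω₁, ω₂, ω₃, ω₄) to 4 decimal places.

(-8.8250, -2.4250, -1.3250, -9.9250)

k = lx + ly = 0.1 + 0.12 = 0.2200;  k·ωz = 0.2200·-0.2 = -0.0440
ω₁ (FL) = (vx − vy − k·ωz)/r = -0.7060/0.08 = -8.8250
ω₂ (FR) = (vx + vy + k·ωz)/r = -0.1940/0.08 = -2.4250
ω₃ (RL) = (vx + vy − k·ωz)/r = -0.1060/0.08 = -1.3250
ω₄ (RR) = (vx − vy + k·ωz)/r = -0.7940/0.08 = -9.9250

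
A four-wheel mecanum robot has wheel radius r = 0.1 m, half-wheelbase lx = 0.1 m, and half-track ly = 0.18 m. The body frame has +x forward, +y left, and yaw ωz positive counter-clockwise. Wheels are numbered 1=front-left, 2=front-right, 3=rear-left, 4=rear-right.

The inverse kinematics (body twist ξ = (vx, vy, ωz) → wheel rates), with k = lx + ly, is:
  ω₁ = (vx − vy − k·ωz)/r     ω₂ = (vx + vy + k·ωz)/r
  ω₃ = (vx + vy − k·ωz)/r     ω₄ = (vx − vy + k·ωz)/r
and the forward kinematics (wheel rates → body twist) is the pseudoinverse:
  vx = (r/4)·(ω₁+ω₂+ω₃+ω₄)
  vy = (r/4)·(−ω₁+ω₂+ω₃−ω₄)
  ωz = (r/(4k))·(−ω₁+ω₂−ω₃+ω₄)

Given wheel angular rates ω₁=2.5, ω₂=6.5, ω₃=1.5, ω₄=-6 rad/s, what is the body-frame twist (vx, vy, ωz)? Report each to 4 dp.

k = lx + ly = 0.1 + 0.18 = 0.2800
ω₁+ω₂+ω₃+ω₄ = 4.5000  →  vx = (0.1/4)·4.5000 = 0.1125
−ω₁+ω₂+ω₃−ω₄ = 11.5000  →  vy = (0.1/4)·11.5000 = 0.2875
−ω₁+ω₂−ω₃+ω₄ = -3.5000  →  ωz = (0.1/1.1200)·-3.5000 = -0.3125

(0.1125, 0.2875, -0.3125)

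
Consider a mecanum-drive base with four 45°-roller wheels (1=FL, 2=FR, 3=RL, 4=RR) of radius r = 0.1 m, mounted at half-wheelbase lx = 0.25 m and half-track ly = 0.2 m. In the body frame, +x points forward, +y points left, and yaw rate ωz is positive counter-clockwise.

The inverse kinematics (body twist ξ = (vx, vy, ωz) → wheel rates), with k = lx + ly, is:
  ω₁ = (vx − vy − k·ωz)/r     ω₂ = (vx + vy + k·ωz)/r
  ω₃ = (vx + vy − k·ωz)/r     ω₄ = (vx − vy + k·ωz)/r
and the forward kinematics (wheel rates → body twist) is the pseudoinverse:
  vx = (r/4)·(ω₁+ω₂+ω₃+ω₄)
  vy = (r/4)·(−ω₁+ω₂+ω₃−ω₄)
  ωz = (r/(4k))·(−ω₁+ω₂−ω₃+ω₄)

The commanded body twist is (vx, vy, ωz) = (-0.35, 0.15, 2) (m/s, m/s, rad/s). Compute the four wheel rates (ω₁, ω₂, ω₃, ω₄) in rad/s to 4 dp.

(-14.0000, 7.0000, -11.0000, 4.0000)

k = lx + ly = 0.25 + 0.2 = 0.4500;  k·ωz = 0.4500·2 = 0.9000
ω₁ (FL) = (vx − vy − k·ωz)/r = -1.4000/0.1 = -14.0000
ω₂ (FR) = (vx + vy + k·ωz)/r = 0.7000/0.1 = 7.0000
ω₃ (RL) = (vx + vy − k·ωz)/r = -1.1000/0.1 = -11.0000
ω₄ (RR) = (vx − vy + k·ωz)/r = 0.4000/0.1 = 4.0000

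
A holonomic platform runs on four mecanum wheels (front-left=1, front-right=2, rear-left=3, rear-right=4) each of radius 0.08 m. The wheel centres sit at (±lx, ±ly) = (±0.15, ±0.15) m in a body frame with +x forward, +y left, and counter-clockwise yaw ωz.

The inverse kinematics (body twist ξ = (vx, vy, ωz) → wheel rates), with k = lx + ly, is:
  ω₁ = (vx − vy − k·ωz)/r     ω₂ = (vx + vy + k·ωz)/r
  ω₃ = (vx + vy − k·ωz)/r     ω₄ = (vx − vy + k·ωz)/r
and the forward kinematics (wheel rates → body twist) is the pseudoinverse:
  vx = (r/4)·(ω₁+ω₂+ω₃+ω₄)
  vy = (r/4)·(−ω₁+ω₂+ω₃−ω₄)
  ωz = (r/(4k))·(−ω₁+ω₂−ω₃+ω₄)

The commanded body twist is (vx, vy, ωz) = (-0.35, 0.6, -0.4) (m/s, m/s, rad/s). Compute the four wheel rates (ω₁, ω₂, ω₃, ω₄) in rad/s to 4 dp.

k = lx + ly = 0.15 + 0.15 = 0.3000;  k·ωz = 0.3000·-0.4 = -0.1200
ω₁ (FL) = (vx − vy − k·ωz)/r = -0.8300/0.08 = -10.3750
ω₂ (FR) = (vx + vy + k·ωz)/r = 0.1300/0.08 = 1.6250
ω₃ (RL) = (vx + vy − k·ωz)/r = 0.3700/0.08 = 4.6250
ω₄ (RR) = (vx − vy + k·ωz)/r = -1.0700/0.08 = -13.3750

(-10.3750, 1.6250, 4.6250, -13.3750)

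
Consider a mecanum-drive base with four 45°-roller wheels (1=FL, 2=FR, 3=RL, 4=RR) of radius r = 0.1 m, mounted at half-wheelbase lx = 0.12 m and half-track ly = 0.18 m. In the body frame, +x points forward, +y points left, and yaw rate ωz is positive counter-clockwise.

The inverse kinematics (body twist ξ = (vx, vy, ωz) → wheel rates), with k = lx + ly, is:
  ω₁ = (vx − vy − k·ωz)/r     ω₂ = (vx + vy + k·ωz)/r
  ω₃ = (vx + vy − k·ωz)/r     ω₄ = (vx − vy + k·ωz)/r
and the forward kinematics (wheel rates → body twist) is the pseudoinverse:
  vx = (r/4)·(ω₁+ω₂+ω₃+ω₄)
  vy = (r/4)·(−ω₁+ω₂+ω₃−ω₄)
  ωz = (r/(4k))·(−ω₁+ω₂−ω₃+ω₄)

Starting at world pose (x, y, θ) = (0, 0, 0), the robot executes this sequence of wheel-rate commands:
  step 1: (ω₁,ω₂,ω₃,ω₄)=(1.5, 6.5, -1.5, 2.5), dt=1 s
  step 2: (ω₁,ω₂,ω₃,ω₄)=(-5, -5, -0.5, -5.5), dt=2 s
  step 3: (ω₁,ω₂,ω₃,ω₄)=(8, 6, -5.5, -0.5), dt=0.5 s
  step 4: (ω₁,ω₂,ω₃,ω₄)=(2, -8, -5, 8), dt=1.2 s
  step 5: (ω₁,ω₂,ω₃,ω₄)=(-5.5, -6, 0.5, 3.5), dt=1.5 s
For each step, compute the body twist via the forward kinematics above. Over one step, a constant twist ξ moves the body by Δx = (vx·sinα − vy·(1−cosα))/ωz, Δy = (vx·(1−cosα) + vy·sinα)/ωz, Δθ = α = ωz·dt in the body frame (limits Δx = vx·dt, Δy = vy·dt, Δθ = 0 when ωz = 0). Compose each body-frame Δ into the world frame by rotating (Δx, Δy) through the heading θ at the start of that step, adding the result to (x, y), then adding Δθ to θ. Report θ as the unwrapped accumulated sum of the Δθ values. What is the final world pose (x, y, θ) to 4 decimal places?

step 1: ξ=(vx,vy,ωz)=(0.2250, 0.0250, 0.7500), dt=1.0 → body Δ=(0.1955, 0.1032, 0.7500) → world pose (0.1955, 0.1032, 0.7500)
step 2: ξ=(vx,vy,ωz)=(-0.4000, 0.1250, -0.4167), dt=2.0 → body Δ=(-0.6123, 0.5365, -0.8333) → world pose (-0.6182, 0.0784, -0.0833)
step 3: ξ=(vx,vy,ωz)=(0.2000, -0.1750, 0.2500), dt=0.5 → body Δ=(0.1052, -0.0810, 0.1250) → world pose (-0.5201, -0.0111, 0.0417)
step 4: ξ=(vx,vy,ωz)=(-0.0750, -0.5750, 0.2500), dt=1.2 → body Δ=(0.0141, -0.6931, 0.3000) → world pose (-0.4772, -0.7030, 0.3417)
step 5: ξ=(vx,vy,ωz)=(-0.1875, -0.0875, 0.2083), dt=1.5 → body Δ=(-0.2564, -0.1727, 0.3125) → world pose (-0.6608, -0.9516, 0.6542)

(-0.6608, -0.9516, 0.6542)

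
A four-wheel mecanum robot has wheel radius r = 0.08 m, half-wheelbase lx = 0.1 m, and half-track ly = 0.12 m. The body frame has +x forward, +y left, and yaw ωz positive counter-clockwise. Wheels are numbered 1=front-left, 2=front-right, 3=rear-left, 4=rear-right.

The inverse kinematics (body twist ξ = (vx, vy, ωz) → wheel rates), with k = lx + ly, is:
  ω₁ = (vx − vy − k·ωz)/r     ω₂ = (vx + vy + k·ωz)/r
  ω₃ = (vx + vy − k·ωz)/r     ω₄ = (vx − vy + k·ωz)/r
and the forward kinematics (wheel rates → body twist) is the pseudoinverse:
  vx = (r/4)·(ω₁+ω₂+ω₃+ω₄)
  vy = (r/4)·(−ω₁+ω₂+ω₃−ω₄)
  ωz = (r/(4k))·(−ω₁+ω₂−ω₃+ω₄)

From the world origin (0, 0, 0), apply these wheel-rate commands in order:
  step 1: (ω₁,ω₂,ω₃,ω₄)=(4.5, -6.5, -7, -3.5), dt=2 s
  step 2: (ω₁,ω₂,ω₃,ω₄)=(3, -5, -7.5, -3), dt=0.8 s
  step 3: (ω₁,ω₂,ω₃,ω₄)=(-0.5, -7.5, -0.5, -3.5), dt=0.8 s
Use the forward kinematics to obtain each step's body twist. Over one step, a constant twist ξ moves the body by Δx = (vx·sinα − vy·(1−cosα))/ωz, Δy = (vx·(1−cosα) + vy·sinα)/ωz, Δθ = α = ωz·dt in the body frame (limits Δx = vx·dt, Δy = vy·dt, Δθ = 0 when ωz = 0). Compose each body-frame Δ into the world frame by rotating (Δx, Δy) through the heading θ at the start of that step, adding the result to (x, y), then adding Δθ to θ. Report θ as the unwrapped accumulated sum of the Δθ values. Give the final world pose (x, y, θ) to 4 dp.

step 1: ξ=(vx,vy,ωz)=(-0.2500, -0.2900, -0.6818), dt=2.0 → body Δ=(-0.6967, -0.1250, -1.3636) → world pose (-0.6967, -0.1250, -1.3636)
step 2: ξ=(vx,vy,ωz)=(-0.2500, -0.2500, -0.3182), dt=0.8 → body Δ=(-0.2232, -0.1725, -0.2545) → world pose (-0.9114, 0.0579, -1.6182)
step 3: ξ=(vx,vy,ωz)=(-0.2400, -0.0800, -0.9091), dt=0.8 → body Δ=(-0.1978, 0.0083, -0.7273) → world pose (-0.8938, 0.2551, -2.3455)

(-0.8938, 0.2551, -2.3455)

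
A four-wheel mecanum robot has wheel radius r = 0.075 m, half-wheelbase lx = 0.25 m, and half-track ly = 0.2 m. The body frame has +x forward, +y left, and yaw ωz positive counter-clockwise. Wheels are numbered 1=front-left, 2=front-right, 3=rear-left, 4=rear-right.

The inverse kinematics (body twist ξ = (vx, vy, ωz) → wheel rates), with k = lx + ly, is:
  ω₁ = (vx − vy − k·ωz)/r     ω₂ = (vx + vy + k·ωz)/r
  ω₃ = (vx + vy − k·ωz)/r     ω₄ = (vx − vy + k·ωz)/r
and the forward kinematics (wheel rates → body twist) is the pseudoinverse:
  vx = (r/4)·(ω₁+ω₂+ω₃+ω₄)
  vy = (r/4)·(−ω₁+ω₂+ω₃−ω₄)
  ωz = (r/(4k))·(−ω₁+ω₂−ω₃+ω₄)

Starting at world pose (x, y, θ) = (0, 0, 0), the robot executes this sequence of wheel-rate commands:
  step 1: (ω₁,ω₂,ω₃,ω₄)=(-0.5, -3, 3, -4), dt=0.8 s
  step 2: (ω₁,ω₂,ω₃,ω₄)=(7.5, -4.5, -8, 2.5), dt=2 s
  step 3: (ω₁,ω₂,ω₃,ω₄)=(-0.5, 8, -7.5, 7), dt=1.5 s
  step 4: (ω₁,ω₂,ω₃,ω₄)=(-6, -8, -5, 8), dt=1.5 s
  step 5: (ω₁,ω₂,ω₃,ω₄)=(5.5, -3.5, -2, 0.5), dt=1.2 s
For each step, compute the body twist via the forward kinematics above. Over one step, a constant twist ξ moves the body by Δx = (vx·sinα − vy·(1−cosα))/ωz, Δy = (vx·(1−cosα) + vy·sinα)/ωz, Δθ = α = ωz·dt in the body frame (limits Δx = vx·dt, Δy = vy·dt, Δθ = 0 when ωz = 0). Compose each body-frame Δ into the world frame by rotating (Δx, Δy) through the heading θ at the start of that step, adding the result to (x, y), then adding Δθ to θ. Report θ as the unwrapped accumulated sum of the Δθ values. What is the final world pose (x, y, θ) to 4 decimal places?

(0.3518, -1.1627, 1.3583)

step 1: ξ=(vx,vy,ωz)=(-0.0844, 0.0844, -0.3958), dt=0.8 → body Δ=(-0.0558, 0.0770, -0.3167) → world pose (-0.0558, 0.0770, -0.3167)
step 2: ξ=(vx,vy,ωz)=(-0.0469, -0.4219, -0.0625), dt=2.0 → body Δ=(-0.1462, -0.8357, -0.1250) → world pose (-0.4549, -0.6717, -0.4417)
step 3: ξ=(vx,vy,ωz)=(0.1313, -0.1125, 0.9583), dt=1.5 → body Δ=(0.2375, 0.0024, 1.4375) → world pose (-0.2392, -0.7710, 0.9958)
step 4: ξ=(vx,vy,ωz)=(-0.2062, -0.2812, 0.4583), dt=1.5 → body Δ=(-0.1462, -0.4916, 0.6875) → world pose (0.0939, -1.1610, 1.6833)
step 5: ξ=(vx,vy,ωz)=(0.0094, -0.2156, -0.2708), dt=1.2 → body Δ=(-0.0306, -0.2560, -0.3250) → world pose (0.3518, -1.1627, 1.3583)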